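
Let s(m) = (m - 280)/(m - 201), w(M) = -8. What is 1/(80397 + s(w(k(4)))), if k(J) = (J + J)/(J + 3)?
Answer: 209/16803261 ≈ 1.2438e-5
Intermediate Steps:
k(J) = 2*J/(3 + J) (k(J) = (2*J)/(3 + J) = 2*J/(3 + J))
s(m) = (-280 + m)/(-201 + m)
1/(80397 + s(w(k(4)))) = 1/(80397 + (-280 - 8)/(-201 - 8)) = 1/(80397 - 288/(-209)) = 1/(80397 - 1/209*(-288)) = 1/(80397 + 288/209) = 1/(16803261/209) = 209/16803261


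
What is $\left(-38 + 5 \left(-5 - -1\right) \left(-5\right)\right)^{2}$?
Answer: $3844$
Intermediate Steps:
$\left(-38 + 5 \left(-5 - -1\right) \left(-5\right)\right)^{2} = \left(-38 + 5 \left(-5 + 1\right) \left(-5\right)\right)^{2} = \left(-38 + 5 \left(-4\right) \left(-5\right)\right)^{2} = \left(-38 - -100\right)^{2} = \left(-38 + 100\right)^{2} = 62^{2} = 3844$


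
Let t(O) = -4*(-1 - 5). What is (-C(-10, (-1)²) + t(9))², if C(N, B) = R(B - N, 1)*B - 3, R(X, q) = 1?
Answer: 676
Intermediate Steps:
t(O) = 24 (t(O) = -4*(-6) = 24)
C(N, B) = -3 + B (C(N, B) = 1*B - 3 = B - 3 = -3 + B)
(-C(-10, (-1)²) + t(9))² = (-(-3 + (-1)²) + 24)² = (-(-3 + 1) + 24)² = (-1*(-2) + 24)² = (2 + 24)² = 26² = 676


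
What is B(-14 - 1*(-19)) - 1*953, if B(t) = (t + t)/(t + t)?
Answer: -952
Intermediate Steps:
B(t) = 1 (B(t) = (2*t)/((2*t)) = (2*t)*(1/(2*t)) = 1)
B(-14 - 1*(-19)) - 1*953 = 1 - 1*953 = 1 - 953 = -952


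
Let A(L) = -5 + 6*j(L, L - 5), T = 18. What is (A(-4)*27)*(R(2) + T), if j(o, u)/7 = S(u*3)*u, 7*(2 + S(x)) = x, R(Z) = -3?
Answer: 894645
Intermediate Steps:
S(x) = -2 + x/7
j(o, u) = 7*u*(-2 + 3*u/7) (j(o, u) = 7*((-2 + (u*3)/7)*u) = 7*((-2 + (3*u)/7)*u) = 7*((-2 + 3*u/7)*u) = 7*(u*(-2 + 3*u/7)) = 7*u*(-2 + 3*u/7))
A(L) = -5 + 6*(-29 + 3*L)*(-5 + L) (A(L) = -5 + 6*((L - 5)*(-14 + 3*(L - 5))) = -5 + 6*((-5 + L)*(-14 + 3*(-5 + L))) = -5 + 6*((-5 + L)*(-14 + (-15 + 3*L))) = -5 + 6*((-5 + L)*(-29 + 3*L)) = -5 + 6*((-29 + 3*L)*(-5 + L)) = -5 + 6*(-29 + 3*L)*(-5 + L))
(A(-4)*27)*(R(2) + T) = ((865 - 264*(-4) + 18*(-4)**2)*27)*(-3 + 18) = ((865 + 1056 + 18*16)*27)*15 = ((865 + 1056 + 288)*27)*15 = (2209*27)*15 = 59643*15 = 894645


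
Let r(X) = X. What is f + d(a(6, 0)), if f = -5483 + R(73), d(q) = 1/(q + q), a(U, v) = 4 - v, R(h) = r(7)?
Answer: -43807/8 ≈ -5475.9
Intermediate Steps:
R(h) = 7
d(q) = 1/(2*q)
f = -5476 (f = -5483 + 7 = -5476)
f + d(a(6, 0)) = -5476 + 1/(2*(4 - 1*0)) = -5476 + 1/(2*(4 + 0)) = -5476 + (1/2)/4 = -5476 + (1/2)*(1/4) = -5476 + 1/8 = -43807/8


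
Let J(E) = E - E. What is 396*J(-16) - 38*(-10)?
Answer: 380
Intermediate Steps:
J(E) = 0
396*J(-16) - 38*(-10) = 396*0 - 38*(-10) = 0 + 380 = 380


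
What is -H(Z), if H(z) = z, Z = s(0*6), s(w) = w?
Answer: 0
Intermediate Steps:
Z = 0 (Z = 0*6 = 0)
-H(Z) = -1*0 = 0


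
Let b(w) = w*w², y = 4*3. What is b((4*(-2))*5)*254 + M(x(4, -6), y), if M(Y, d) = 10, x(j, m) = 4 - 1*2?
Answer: -16255990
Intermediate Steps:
y = 12
x(j, m) = 2 (x(j, m) = 4 - 2 = 2)
b(w) = w³
b((4*(-2))*5)*254 + M(x(4, -6), y) = ((4*(-2))*5)³*254 + 10 = (-8*5)³*254 + 10 = (-40)³*254 + 10 = -64000*254 + 10 = -16256000 + 10 = -16255990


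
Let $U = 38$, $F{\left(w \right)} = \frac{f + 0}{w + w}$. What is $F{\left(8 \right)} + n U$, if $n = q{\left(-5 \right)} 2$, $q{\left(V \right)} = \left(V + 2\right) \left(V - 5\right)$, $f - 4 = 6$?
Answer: $\frac{18245}{8} \approx 2280.6$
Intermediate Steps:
$f = 10$ ($f = 4 + 6 = 10$)
$F{\left(w \right)} = \frac{5}{w}$ ($F{\left(w \right)} = \frac{10 + 0}{w + w} = \frac{10}{2 w} = 10 \frac{1}{2 w} = \frac{5}{w}$)
$q{\left(V \right)} = \left(-5 + V\right) \left(2 + V\right)$ ($q{\left(V \right)} = \left(2 + V\right) \left(-5 + V\right) = \left(-5 + V\right) \left(2 + V\right)$)
$n = 60$ ($n = \left(-10 + \left(-5\right)^{2} - -15\right) 2 = \left(-10 + 25 + 15\right) 2 = 30 \cdot 2 = 60$)
$F{\left(8 \right)} + n U = \frac{5}{8} + 60 \cdot 38 = 5 \cdot \frac{1}{8} + 2280 = \frac{5}{8} + 2280 = \frac{18245}{8}$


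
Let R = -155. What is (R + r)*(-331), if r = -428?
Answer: 192973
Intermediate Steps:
(R + r)*(-331) = (-155 - 428)*(-331) = -583*(-331) = 192973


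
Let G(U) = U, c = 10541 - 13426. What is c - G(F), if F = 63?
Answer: -2948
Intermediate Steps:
c = -2885
c - G(F) = -2885 - 1*63 = -2885 - 63 = -2948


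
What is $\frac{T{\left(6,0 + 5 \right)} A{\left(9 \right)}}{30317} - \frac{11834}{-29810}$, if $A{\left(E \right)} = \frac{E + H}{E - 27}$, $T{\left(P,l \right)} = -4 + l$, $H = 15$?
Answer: $\frac{538097447}{1355624655} \approx 0.39694$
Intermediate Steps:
$A{\left(E \right)} = \frac{15 + E}{-27 + E}$ ($A{\left(E \right)} = \frac{E + 15}{E - 27} = \frac{15 + E}{-27 + E}$)
$\frac{T{\left(6,0 + 5 \right)} A{\left(9 \right)}}{30317} - \frac{11834}{-29810} = \frac{\left(-4 + \left(0 + 5\right)\right) \frac{15 + 9}{-27 + 9}}{30317} - \frac{11834}{-29810} = \left(-4 + 5\right) \frac{1}{-18} \cdot 24 \cdot \frac{1}{30317} - - \frac{5917}{14905} = 1 \left(\left(- \frac{1}{18}\right) 24\right) \frac{1}{30317} + \frac{5917}{14905} = 1 \left(- \frac{4}{3}\right) \frac{1}{30317} + \frac{5917}{14905} = \left(- \frac{4}{3}\right) \frac{1}{30317} + \frac{5917}{14905} = - \frac{4}{90951} + \frac{5917}{14905} = \frac{538097447}{1355624655}$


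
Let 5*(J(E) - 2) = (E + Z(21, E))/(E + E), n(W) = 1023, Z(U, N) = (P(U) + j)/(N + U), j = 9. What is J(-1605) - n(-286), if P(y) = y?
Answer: -173030299/169488 ≈ -1020.9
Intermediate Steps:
Z(U, N) = (9 + U)/(N + U) (Z(U, N) = (U + 9)/(N + U) = (9 + U)/(N + U))
J(E) = 2 + (E + 30/(21 + E))/(10*E) (J(E) = 2 + ((E + (9 + 21)/(E + 21))/(E + E))/5 = 2 + ((E + 30/(21 + E))/((2*E)))/5 = 2 + ((E + 30/(21 + E))*(1/(2*E)))/5 = 2 + ((E + 30/(21 + E))/(2*E))/5 = 2 + (E + 30/(21 + E))/(10*E))
J(-1605) - n(-286) = (3/10)*(10 + 7*(-1605)*(21 - 1605))/(-1605*(21 - 1605)) - 1*1023 = (3/10)*(-1/1605)*(10 + 7*(-1605)*(-1584))/(-1584) - 1023 = (3/10)*(-1/1605)*(-1/1584)*(10 + 17796240) - 1023 = (3/10)*(-1/1605)*(-1/1584)*17796250 - 1023 = 355925/169488 - 1023 = -173030299/169488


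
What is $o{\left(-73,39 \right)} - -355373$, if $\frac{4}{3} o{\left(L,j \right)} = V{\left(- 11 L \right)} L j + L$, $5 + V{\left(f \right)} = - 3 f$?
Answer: $\frac{22039247}{4} \approx 5.5098 \cdot 10^{6}$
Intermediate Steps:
$V{\left(f \right)} = -5 - 3 f$
$o{\left(L,j \right)} = \frac{3 L}{4} + \frac{3 L j \left(-5 + 33 L\right)}{4}$ ($o{\left(L,j \right)} = \frac{3 \left(\left(-5 - 3 \left(- 11 L\right)\right) L j + L\right)}{4} = \frac{3 \left(\left(-5 + 33 L\right) L j + L\right)}{4} = \frac{3 \left(L \left(-5 + 33 L\right) j + L\right)}{4} = \frac{3 \left(L j \left(-5 + 33 L\right) + L\right)}{4} = \frac{3 \left(L + L j \left(-5 + 33 L\right)\right)}{4} = \frac{3 L}{4} + \frac{3 L j \left(-5 + 33 L\right)}{4}$)
$o{\left(-73,39 \right)} - -355373 = \frac{3}{4} \left(-73\right) \left(1 + 39 \left(-5 + 33 \left(-73\right)\right)\right) - -355373 = \frac{3}{4} \left(-73\right) \left(1 + 39 \left(-5 - 2409\right)\right) + 355373 = \frac{3}{4} \left(-73\right) \left(1 + 39 \left(-2414\right)\right) + 355373 = \frac{3}{4} \left(-73\right) \left(1 - 94146\right) + 355373 = \frac{3}{4} \left(-73\right) \left(-94145\right) + 355373 = \frac{20617755}{4} + 355373 = \frac{22039247}{4}$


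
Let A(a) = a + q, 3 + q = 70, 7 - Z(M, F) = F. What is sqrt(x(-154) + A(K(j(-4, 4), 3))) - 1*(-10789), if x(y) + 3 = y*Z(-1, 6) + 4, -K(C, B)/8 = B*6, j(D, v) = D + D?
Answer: 10789 + I*sqrt(230) ≈ 10789.0 + 15.166*I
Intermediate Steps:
Z(M, F) = 7 - F
q = 67 (q = -3 + 70 = 67)
j(D, v) = 2*D
K(C, B) = -48*B (K(C, B) = -8*B*6 = -48*B)
A(a) = 67 + a (A(a) = a + 67 = 67 + a)
x(y) = 1 + y (x(y) = -3 + (y*(7 - 1*6) + 4) = -3 + (y*(7 - 6) + 4) = -3 + (y*1 + 4) = -3 + (y + 4) = -3 + (4 + y) = 1 + y)
sqrt(x(-154) + A(K(j(-4, 4), 3))) - 1*(-10789) = sqrt((1 - 154) + (67 - 48*3)) - 1*(-10789) = sqrt(-153 + (67 - 144)) + 10789 = sqrt(-153 - 77) + 10789 = sqrt(-230) + 10789 = I*sqrt(230) + 10789 = 10789 + I*sqrt(230)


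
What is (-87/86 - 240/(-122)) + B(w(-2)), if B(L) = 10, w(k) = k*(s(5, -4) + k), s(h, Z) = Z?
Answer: 57473/5246 ≈ 10.956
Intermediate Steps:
w(k) = k*(-4 + k)
(-87/86 - 240/(-122)) + B(w(-2)) = (-87/86 - 240/(-122)) + 10 = (-87*1/86 - 240*(-1/122)) + 10 = (-87/86 + 120/61) + 10 = 5013/5246 + 10 = 57473/5246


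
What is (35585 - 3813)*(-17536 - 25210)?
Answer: -1358125912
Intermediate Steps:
(35585 - 3813)*(-17536 - 25210) = 31772*(-42746) = -1358125912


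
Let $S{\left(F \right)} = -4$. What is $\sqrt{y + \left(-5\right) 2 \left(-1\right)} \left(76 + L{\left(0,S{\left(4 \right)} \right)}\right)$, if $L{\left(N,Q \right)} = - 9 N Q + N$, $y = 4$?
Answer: $76 \sqrt{14} \approx 284.37$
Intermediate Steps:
$L{\left(N,Q \right)} = N - 9 N Q$ ($L{\left(N,Q \right)} = - 9 N Q + N = N - 9 N Q$)
$\sqrt{y + \left(-5\right) 2 \left(-1\right)} \left(76 + L{\left(0,S{\left(4 \right)} \right)}\right) = \sqrt{4 + \left(-5\right) 2 \left(-1\right)} \left(76 + 0 \left(1 - -36\right)\right) = \sqrt{4 - -10} \left(76 + 0 \left(1 + 36\right)\right) = \sqrt{4 + 10} \left(76 + 0 \cdot 37\right) = \sqrt{14} \left(76 + 0\right) = \sqrt{14} \cdot 76 = 76 \sqrt{14}$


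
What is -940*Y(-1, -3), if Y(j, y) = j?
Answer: 940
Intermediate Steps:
-940*Y(-1, -3) = -940*(-1) = 940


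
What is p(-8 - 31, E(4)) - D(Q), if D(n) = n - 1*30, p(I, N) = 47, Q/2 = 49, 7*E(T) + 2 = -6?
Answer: -21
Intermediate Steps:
E(T) = -8/7 (E(T) = -2/7 + (1/7)*(-6) = -2/7 - 6/7 = -8/7)
Q = 98 (Q = 2*49 = 98)
D(n) = -30 + n (D(n) = n - 30 = -30 + n)
p(-8 - 31, E(4)) - D(Q) = 47 - (-30 + 98) = 47 - 1*68 = 47 - 68 = -21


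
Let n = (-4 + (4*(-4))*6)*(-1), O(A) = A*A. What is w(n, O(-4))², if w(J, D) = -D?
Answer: 256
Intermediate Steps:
O(A) = A²
n = 100 (n = (-4 - 16*6)*(-1) = (-4 - 96)*(-1) = -100*(-1) = 100)
w(n, O(-4))² = (-1*(-4)²)² = (-1*16)² = (-16)² = 256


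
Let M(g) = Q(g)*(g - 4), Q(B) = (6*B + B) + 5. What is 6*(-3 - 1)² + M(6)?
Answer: 190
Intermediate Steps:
Q(B) = 5 + 7*B (Q(B) = 7*B + 5 = 5 + 7*B)
M(g) = (-4 + g)*(5 + 7*g) (M(g) = (5 + 7*g)*(g - 4) = (5 + 7*g)*(-4 + g) = (-4 + g)*(5 + 7*g))
6*(-3 - 1)² + M(6) = 6*(-3 - 1)² + (-4 + 6)*(5 + 7*6) = 6*(-4)² + 2*(5 + 42) = 6*16 + 2*47 = 96 + 94 = 190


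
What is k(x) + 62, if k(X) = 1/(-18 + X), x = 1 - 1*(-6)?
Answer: 681/11 ≈ 61.909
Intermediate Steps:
x = 7 (x = 1 + 6 = 7)
k(x) + 62 = 1/(-18 + 7) + 62 = 1/(-11) + 62 = -1/11 + 62 = 681/11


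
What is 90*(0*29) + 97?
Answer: 97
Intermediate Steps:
90*(0*29) + 97 = 90*0 + 97 = 0 + 97 = 97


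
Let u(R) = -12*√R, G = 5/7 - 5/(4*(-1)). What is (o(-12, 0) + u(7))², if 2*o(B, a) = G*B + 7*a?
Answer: 224793/196 + 1980*√7/7 ≈ 1895.3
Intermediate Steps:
G = 55/28 (G = 5*(⅐) - 5/(-4) = 5/7 - 5*(-¼) = 5/7 + 5/4 = 55/28 ≈ 1.9643)
o(B, a) = 7*a/2 + 55*B/56 (o(B, a) = (55*B/28 + 7*a)/2 = (7*a + 55*B/28)/2 = 7*a/2 + 55*B/56)
(o(-12, 0) + u(7))² = (((7/2)*0 + (55/56)*(-12)) - 12*√7)² = ((0 - 165/14) - 12*√7)² = (-165/14 - 12*√7)²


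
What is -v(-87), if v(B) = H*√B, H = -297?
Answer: 297*I*√87 ≈ 2770.2*I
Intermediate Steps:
v(B) = -297*√B
-v(-87) = -(-297)*√(-87) = -(-297)*I*√87 = 297*I*√87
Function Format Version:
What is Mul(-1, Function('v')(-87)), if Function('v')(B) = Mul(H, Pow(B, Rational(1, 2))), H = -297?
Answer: Mul(297, I, Pow(87, Rational(1, 2))) ≈ Mul(2770.2, I)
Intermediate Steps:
Function('v')(B) = Mul(-297, Pow(B, Rational(1, 2)))
Mul(-1, Function('v')(-87)) = Mul(-1, Mul(-297, Pow(-87, Rational(1, 2)))) = Mul(-1, Mul(-297, Mul(I, Pow(87, Rational(1, 2))))) = Mul(-1, Mul(-297, I, Pow(87, Rational(1, 2)))) = Mul(297, I, Pow(87, Rational(1, 2)))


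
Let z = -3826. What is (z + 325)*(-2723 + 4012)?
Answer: -4512789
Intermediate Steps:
(z + 325)*(-2723 + 4012) = (-3826 + 325)*(-2723 + 4012) = -3501*1289 = -4512789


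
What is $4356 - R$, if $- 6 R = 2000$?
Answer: $\frac{14068}{3} \approx 4689.3$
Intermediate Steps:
$R = - \frac{1000}{3}$ ($R = \left(- \frac{1}{6}\right) 2000 = - \frac{1000}{3} \approx -333.33$)
$4356 - R = 4356 - - \frac{1000}{3} = 4356 + \frac{1000}{3} = \frac{14068}{3}$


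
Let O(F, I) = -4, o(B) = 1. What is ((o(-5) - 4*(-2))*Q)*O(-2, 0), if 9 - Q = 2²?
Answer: -180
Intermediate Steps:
Q = 5 (Q = 9 - 1*2² = 9 - 1*4 = 9 - 4 = 5)
((o(-5) - 4*(-2))*Q)*O(-2, 0) = ((1 - 4*(-2))*5)*(-4) = ((1 + 8)*5)*(-4) = (9*5)*(-4) = 45*(-4) = -180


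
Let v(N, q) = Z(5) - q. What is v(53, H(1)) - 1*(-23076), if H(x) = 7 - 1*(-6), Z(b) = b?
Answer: 23068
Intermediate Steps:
H(x) = 13 (H(x) = 7 + 6 = 13)
v(N, q) = 5 - q
v(53, H(1)) - 1*(-23076) = (5 - 1*13) - 1*(-23076) = (5 - 13) + 23076 = -8 + 23076 = 23068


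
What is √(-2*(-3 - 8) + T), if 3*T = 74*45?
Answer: 2*√283 ≈ 33.645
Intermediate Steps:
T = 1110 (T = (74*45)/3 = (⅓)*3330 = 1110)
√(-2*(-3 - 8) + T) = √(-2*(-3 - 8) + 1110) = √(-2*(-11) + 1110) = √(22 + 1110) = √1132 = 2*√283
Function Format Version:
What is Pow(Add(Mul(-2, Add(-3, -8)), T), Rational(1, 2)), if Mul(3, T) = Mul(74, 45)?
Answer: Mul(2, Pow(283, Rational(1, 2))) ≈ 33.645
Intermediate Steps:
T = 1110 (T = Mul(Rational(1, 3), Mul(74, 45)) = Mul(Rational(1, 3), 3330) = 1110)
Pow(Add(Mul(-2, Add(-3, -8)), T), Rational(1, 2)) = Pow(Add(Mul(-2, Add(-3, -8)), 1110), Rational(1, 2)) = Pow(Add(Mul(-2, -11), 1110), Rational(1, 2)) = Pow(Add(22, 1110), Rational(1, 2)) = Pow(1132, Rational(1, 2)) = Mul(2, Pow(283, Rational(1, 2)))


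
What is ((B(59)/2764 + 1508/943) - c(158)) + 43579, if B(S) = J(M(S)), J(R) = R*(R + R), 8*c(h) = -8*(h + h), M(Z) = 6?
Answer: 28603611637/651613 ≈ 43897.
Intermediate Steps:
c(h) = -2*h (c(h) = (-8*(h + h))/8 = (-16*h)/8 = -2*h)
J(R) = 2*R² (J(R) = R*(2*R) = 2*R²)
B(S) = 72 (B(S) = 2*6² = 2*36 = 72)
((B(59)/2764 + 1508/943) - c(158)) + 43579 = ((72/2764 + 1508/943) - (-2)*158) + 43579 = ((72*(1/2764) + 1508*(1/943)) - 1*(-316)) + 43579 = ((18/691 + 1508/943) + 316) + 43579 = (1059002/651613 + 316) + 43579 = 206968710/651613 + 43579 = 28603611637/651613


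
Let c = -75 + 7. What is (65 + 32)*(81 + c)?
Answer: 1261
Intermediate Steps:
c = -68
(65 + 32)*(81 + c) = (65 + 32)*(81 - 68) = 97*13 = 1261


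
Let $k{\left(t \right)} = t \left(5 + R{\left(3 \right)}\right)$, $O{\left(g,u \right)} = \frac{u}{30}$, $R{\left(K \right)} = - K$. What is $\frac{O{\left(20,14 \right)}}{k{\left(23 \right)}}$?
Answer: $\frac{7}{690} \approx 0.010145$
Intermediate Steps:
$O{\left(g,u \right)} = \frac{u}{30}$ ($O{\left(g,u \right)} = u \frac{1}{30} = \frac{u}{30}$)
$k{\left(t \right)} = 2 t$ ($k{\left(t \right)} = t \left(5 - 3\right) = t 2 = 2 t$)
$\frac{O{\left(20,14 \right)}}{k{\left(23 \right)}} = \frac{\frac{1}{30} \cdot 14}{2 \cdot 23} = \frac{7}{15 \cdot 46} = \frac{7}{15} \cdot \frac{1}{46} = \frac{7}{690}$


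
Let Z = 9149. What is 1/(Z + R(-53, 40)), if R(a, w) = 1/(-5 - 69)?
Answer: 74/677025 ≈ 0.00010930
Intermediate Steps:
R(a, w) = -1/74 (R(a, w) = 1/(-74) = -1/74)
1/(Z + R(-53, 40)) = 1/(9149 - 1/74) = 1/(677025/74) = 74/677025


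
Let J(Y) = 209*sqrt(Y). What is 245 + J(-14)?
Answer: 245 + 209*I*sqrt(14) ≈ 245.0 + 782.01*I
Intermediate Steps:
245 + J(-14) = 245 + 209*sqrt(-14) = 245 + 209*(I*sqrt(14)) = 245 + 209*I*sqrt(14)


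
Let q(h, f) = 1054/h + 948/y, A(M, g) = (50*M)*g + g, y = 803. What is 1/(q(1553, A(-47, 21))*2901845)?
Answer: 1247059/6728235228070 ≈ 1.8535e-7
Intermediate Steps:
A(M, g) = g + 50*M*g (A(M, g) = 50*M*g + g = g + 50*M*g)
q(h, f) = 948/803 + 1054/h (q(h, f) = 1054/h + 948/803 = 948/803 + 1054/h)
1/(q(1553, A(-47, 21))*2901845) = 1/((948/803 + 1054/1553)*2901845) = (1/2901845)/(948/803 + 1054*(1/1553)) = (1/2901845)/(948/803 + 1054/1553) = (1/2901845)/(2318606/1247059) = (1247059/2318606)*(1/2901845) = 1247059/6728235228070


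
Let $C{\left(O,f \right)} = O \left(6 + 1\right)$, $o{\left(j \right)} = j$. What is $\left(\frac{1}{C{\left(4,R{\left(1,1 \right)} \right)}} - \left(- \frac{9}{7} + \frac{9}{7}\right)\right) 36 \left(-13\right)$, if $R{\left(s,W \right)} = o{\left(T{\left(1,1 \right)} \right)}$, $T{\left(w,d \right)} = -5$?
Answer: $- \frac{117}{7} \approx -16.714$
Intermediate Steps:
$R{\left(s,W \right)} = -5$
$C{\left(O,f \right)} = 7 O$ ($C{\left(O,f \right)} = O 7 = 7 O$)
$\left(\frac{1}{C{\left(4,R{\left(1,1 \right)} \right)}} - \left(- \frac{9}{7} + \frac{9}{7}\right)\right) 36 \left(-13\right) = \left(\frac{1}{7 \cdot 4} - \left(- \frac{9}{7} + \frac{9}{7}\right)\right) 36 \left(-13\right) = \left(\frac{1}{28} - \left(\left(-9\right) \frac{1}{7} + 9 \cdot \frac{1}{7}\right)\right) 36 \left(-13\right) = \left(\frac{1}{28} - \left(- \frac{9}{7} + \frac{9}{7}\right)\right) 36 \left(-13\right) = \left(\frac{1}{28} - 0\right) 36 \left(-13\right) = \left(\frac{1}{28} + 0\right) 36 \left(-13\right) = \frac{1}{28} \cdot 36 \left(-13\right) = \frac{9}{7} \left(-13\right) = - \frac{117}{7}$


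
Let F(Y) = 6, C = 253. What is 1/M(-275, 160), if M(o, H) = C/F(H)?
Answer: 6/253 ≈ 0.023715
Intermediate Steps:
M(o, H) = 253/6
1/M(-275, 160) = 1/(253/6) = 6/253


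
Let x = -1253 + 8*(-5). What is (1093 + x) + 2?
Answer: -198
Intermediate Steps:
x = -1293 (x = -1253 - 40 = -1293)
(1093 + x) + 2 = (1093 - 1293) + 2 = -200 + 2 = -198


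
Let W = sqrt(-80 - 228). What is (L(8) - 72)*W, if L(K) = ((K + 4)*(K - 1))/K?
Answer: -123*I*sqrt(77) ≈ -1079.3*I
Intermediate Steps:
L(K) = (-1 + K)*(4 + K)/K (L(K) = ((4 + K)*(-1 + K))/K = ((-1 + K)*(4 + K))/K = (-1 + K)*(4 + K)/K)
W = 2*I*sqrt(77) (W = sqrt(-308) = 2*I*sqrt(77) ≈ 17.55*I)
(L(8) - 72)*W = ((3 + 8 - 4/8) - 72)*(2*I*sqrt(77)) = ((3 + 8 - 4*1/8) - 72)*(2*I*sqrt(77)) = ((3 + 8 - 1/2) - 72)*(2*I*sqrt(77)) = (21/2 - 72)*(2*I*sqrt(77)) = -123*I*sqrt(77)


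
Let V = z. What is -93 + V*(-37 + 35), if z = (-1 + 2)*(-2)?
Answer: -89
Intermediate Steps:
z = -2 (z = 1*(-2) = -2)
V = -2
-93 + V*(-37 + 35) = -93 - 2*(-37 + 35) = -93 - 2*(-2) = -93 + 4 = -89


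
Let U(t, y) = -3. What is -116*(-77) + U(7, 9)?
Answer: 8929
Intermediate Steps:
-116*(-77) + U(7, 9) = -116*(-77) - 3 = 8932 - 3 = 8929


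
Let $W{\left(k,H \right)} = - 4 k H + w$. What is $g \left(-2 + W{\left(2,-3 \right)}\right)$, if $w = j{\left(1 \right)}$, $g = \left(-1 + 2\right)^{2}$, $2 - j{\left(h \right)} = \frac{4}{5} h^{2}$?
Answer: $\frac{116}{5} \approx 23.2$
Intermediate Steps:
$j{\left(h \right)} = 2 - \frac{4 h^{2}}{5}$ ($j{\left(h \right)} = 2 - \frac{4}{5} h^{2} = 2 - 4 \cdot \frac{1}{5} h^{2} = 2 - \frac{4 h^{2}}{5}$)
$g = 1$ ($g = 1^{2} = 1$)
$w = \frac{6}{5}$ ($w = 2 - \frac{4 \cdot 1^{2}}{5} = 2 - \frac{4}{5} = \frac{6}{5} \approx 1.2$)
$W{\left(k,H \right)} = \frac{6}{5} - 4 H k$ ($W{\left(k,H \right)} = - 4 k H + \frac{6}{5} = - 4 H k + \frac{6}{5} = \frac{6}{5} - 4 H k$)
$g \left(-2 + W{\left(2,-3 \right)}\right) = 1 \left(-2 - \left(- \frac{6}{5} - 24\right)\right) = 1 \left(-2 + \left(\frac{6}{5} + 24\right)\right) = 1 \left(-2 + \frac{126}{5}\right) = 1 \cdot \frac{116}{5} = \frac{116}{5}$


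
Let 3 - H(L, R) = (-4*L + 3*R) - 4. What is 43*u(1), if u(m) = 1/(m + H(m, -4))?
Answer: 43/24 ≈ 1.7917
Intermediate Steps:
H(L, R) = 7 - 3*R + 4*L (H(L, R) = 3 - ((-4*L + 3*R) - 4) = 3 - (-4 - 4*L + 3*R) = 3 + (4 - 3*R + 4*L) = 7 - 3*R + 4*L)
u(m) = 1/(19 + 5*m) (u(m) = 1/(m + (7 - 3*(-4) + 4*m)) = 1/(m + (7 + 12 + 4*m)) = 1/(m + (19 + 4*m)) = 1/(19 + 5*m))
43*u(1) = 43/(19 + 5*1) = 43/(19 + 5) = 43/24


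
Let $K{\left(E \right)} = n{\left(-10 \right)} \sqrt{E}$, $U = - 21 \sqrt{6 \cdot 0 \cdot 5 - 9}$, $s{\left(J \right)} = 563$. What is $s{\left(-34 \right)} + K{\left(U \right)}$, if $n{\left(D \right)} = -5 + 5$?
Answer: $563$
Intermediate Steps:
$n{\left(D \right)} = 0$
$U = - 63 i$ ($U = - 21 \sqrt{0 \cdot 5 - 9} = - 21 \sqrt{0 - 9} = - 21 \sqrt{-9} = - 21 \cdot 3 i = - 63 i \approx - 63.0 i$)
$K{\left(E \right)} = 0$ ($K{\left(E \right)} = 0 \sqrt{E} = 0$)
$s{\left(-34 \right)} + K{\left(U \right)} = 563 + 0 = 563$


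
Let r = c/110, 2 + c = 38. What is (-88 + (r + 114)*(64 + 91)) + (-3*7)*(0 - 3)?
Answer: 194653/11 ≈ 17696.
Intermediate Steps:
c = 36 (c = -2 + 38 = 36)
r = 18/55 (r = 36/110 = 36*(1/110) = 18/55 ≈ 0.32727)
(-88 + (r + 114)*(64 + 91)) + (-3*7)*(0 - 3) = (-88 + (18/55 + 114)*(64 + 91)) + (-3*7)*(0 - 3) = (-88 + (6288/55)*155) - 21*(-3) = (-88 + 194928/11) + 63 = 193960/11 + 63 = 194653/11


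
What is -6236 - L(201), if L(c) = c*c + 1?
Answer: -46638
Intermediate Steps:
L(c) = 1 + c² (L(c) = c² + 1 = 1 + c²)
-6236 - L(201) = -6236 - (1 + 201²) = -6236 - (1 + 40401) = -6236 - 1*40402 = -6236 - 40402 = -46638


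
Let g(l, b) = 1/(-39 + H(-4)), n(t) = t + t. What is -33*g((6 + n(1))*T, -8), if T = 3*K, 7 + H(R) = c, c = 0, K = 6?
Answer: 33/46 ≈ 0.71739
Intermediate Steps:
H(R) = -7 (H(R) = -7 + 0 = -7)
n(t) = 2*t
T = 18 (T = 3*6 = 18)
g(l, b) = -1/46 (g(l, b) = 1/(-39 - 7) = 1/(-46) = -1/46)
-33*g((6 + n(1))*T, -8) = -33*(-1/46) = 33/46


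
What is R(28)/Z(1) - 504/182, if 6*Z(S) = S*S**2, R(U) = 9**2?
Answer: 6282/13 ≈ 483.23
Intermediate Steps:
R(U) = 81
Z(S) = S**3/6 (Z(S) = (S*S**2)/6 = S**3/6)
R(28)/Z(1) - 504/182 = 81/(((1/6)*1**3)) - 504/182 = 81/(((1/6)*1)) - 504*1/182 = 81/(1/6) - 36/13 = 81*6 - 36/13 = 486 - 36/13 = 6282/13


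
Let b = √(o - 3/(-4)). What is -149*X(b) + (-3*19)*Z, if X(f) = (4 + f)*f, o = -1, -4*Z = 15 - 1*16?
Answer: 23 - 298*I ≈ 23.0 - 298.0*I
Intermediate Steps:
Z = ¼ (Z = -(15 - 1*16)/4 = -(15 - 16)/4 = -¼*(-1) = ¼ ≈ 0.25000)
b = I/2 (b = √(-1 - 3/(-4)) = √(-1 - 3*(-¼)) = √(-1 + ¾) = √(-¼) = I/2 ≈ 0.5*I)
X(f) = f*(4 + f)
-149*X(b) + (-3*19)*Z = -149*I/2*(4 + I/2) - 3*19*(¼) = -149*I*(4 + I/2)/2 - 57*¼ = -149*I*(4 + I/2)/2 - 57/4 = -57/4 - 149*I*(4 + I/2)/2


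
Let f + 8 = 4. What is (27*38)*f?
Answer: -4104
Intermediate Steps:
f = -4 (f = -8 + 4 = -4)
(27*38)*f = (27*38)*(-4) = 1026*(-4) = -4104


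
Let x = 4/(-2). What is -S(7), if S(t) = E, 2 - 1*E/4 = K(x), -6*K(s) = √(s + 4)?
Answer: -8 - 2*√2/3 ≈ -8.9428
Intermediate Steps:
x = -2 (x = 4*(-½) = -2)
K(s) = -√(4 + s)/6 (K(s) = -√(s + 4)/6 = -√(4 + s)/6)
E = 8 + 2*√2/3 (E = 8 - (-2)*√(4 - 2)/3 = 8 - (-2)*√2/3 = 8 + 2*√2/3 ≈ 8.9428)
S(t) = 8 + 2*√2/3
-S(7) = -(8 + 2*√2/3) = -8 - 2*√2/3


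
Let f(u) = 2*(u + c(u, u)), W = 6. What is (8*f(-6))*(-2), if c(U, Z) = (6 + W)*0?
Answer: 192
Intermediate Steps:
c(U, Z) = 0 (c(U, Z) = (6 + 6)*0 = 12*0 = 0)
f(u) = 2*u (f(u) = 2*(u + 0) = 2*u)
(8*f(-6))*(-2) = (8*(2*(-6)))*(-2) = (8*(-12))*(-2) = -96*(-2) = 192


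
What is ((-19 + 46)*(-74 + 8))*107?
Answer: -190674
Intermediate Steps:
((-19 + 46)*(-74 + 8))*107 = (27*(-66))*107 = -1782*107 = -190674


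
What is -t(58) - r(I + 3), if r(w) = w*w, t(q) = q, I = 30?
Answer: -1147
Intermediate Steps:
r(w) = w²
-t(58) - r(I + 3) = -1*58 - (30 + 3)² = -58 - 1*33² = -58 - 1*1089 = -58 - 1089 = -1147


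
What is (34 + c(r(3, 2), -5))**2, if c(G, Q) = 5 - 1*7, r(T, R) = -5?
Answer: 1024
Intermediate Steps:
c(G, Q) = -2 (c(G, Q) = 5 - 7 = -2)
(34 + c(r(3, 2), -5))**2 = (34 - 2)**2 = 32**2 = 1024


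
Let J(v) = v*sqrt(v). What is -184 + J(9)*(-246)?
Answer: -6826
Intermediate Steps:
J(v) = v**(3/2)
-184 + J(9)*(-246) = -184 + 9**(3/2)*(-246) = -184 + 27*(-246) = -184 - 6642 = -6826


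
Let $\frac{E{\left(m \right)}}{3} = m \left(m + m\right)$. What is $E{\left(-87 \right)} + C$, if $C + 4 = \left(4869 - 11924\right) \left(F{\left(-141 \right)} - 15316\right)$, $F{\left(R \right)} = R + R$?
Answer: $110089300$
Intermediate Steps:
$F{\left(R \right)} = 2 R$
$E{\left(m \right)} = 6 m^{2}$ ($E{\left(m \right)} = 3 m \left(m + m\right) = 3 m 2 m = 3 \cdot 2 m^{2} = 6 m^{2}$)
$C = 110043886$ ($C = -4 + \left(4869 - 11924\right) \left(2 \left(-141\right) - 15316\right) = -4 - 7055 \left(-282 - 15316\right) = -4 - -110043890 = -4 + 110043890 = 110043886$)
$E{\left(-87 \right)} + C = 6 \left(-87\right)^{2} + 110043886 = 6 \cdot 7569 + 110043886 = 45414 + 110043886 = 110089300$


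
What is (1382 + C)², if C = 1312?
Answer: 7257636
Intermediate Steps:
(1382 + C)² = (1382 + 1312)² = 2694² = 7257636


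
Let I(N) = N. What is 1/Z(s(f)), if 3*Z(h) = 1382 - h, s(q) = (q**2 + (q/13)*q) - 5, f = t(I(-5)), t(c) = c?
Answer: 39/17681 ≈ 0.0022058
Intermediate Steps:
f = -5
s(q) = -5 + 14*q**2/13 (s(q) = (q**2 + (q*(1/13))*q) - 5 = (q**2 + (q/13)*q) - 5 = (q**2 + q**2/13) - 5 = 14*q**2/13 - 5 = -5 + 14*q**2/13)
Z(h) = 1382/3 - h/3 (Z(h) = (1382 - h)/3 = 1382/3 - h/3)
1/Z(s(f)) = 1/(1382/3 - (-5 + (14/13)*(-5)**2)/3) = 1/(1382/3 - (-5 + (14/13)*25)/3) = 1/(1382/3 - (-5 + 350/13)/3) = 1/(1382/3 - 1/3*285/13) = 1/(1382/3 - 95/13) = 1/(17681/39) = 39/17681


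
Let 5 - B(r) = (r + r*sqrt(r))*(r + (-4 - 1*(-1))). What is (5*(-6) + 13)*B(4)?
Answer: 119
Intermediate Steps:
B(r) = 5 - (-3 + r)*(r + r**(3/2)) (B(r) = 5 - (r + r*sqrt(r))*(r + (-4 - 1*(-1))) = 5 - (r + r**(3/2))*(r + (-4 + 1)) = 5 - (r + r**(3/2))*(r - 3) = 5 - (r + r**(3/2))*(-3 + r) = 5 - (-3 + r)*(r + r**(3/2)))
(5*(-6) + 13)*B(4) = (5*(-6) + 13)*(5 - 1*4**2 - 4**(5/2) + 3*4 + 3*4**(3/2)) = (-30 + 13)*(5 - 1*16 - 1*32 + 12 + 3*8) = -17*(5 - 16 - 32 + 12 + 24) = -17*(-7) = 119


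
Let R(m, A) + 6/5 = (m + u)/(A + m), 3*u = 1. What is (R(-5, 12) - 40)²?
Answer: 394384/225 ≈ 1752.8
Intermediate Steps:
u = ⅓ (u = (⅓)*1 = ⅓ ≈ 0.33333)
R(m, A) = -6/5 + (⅓ + m)/(A + m) (R(m, A) = -6/5 + (m + ⅓)/(A + m) = -6/5 + (⅓ + m)/(A + m))
(R(-5, 12) - 40)² = ((5 - 18*12 - 3*(-5))/(15*(12 - 5)) - 40)² = ((1/15)*(5 - 216 + 15)/7 - 40)² = ((1/15)*(⅐)*(-196) - 40)² = (-28/15 - 40)² = (-628/15)² = 394384/225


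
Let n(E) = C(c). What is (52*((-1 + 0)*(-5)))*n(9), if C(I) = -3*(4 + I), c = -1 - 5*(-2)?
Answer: -10140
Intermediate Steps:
c = 9 (c = -1 + 10 = 9)
C(I) = -12 - 3*I
n(E) = -39 (n(E) = -12 - 3*9 = -12 - 27 = -39)
(52*((-1 + 0)*(-5)))*n(9) = (52*((-1 + 0)*(-5)))*(-39) = (52*(-1*(-5)))*(-39) = (52*5)*(-39) = 260*(-39) = -10140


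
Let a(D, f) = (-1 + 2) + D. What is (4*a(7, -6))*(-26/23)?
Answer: -832/23 ≈ -36.174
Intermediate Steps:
a(D, f) = 1 + D
(4*a(7, -6))*(-26/23) = (4*(1 + 7))*(-26/23) = (4*8)*(-26*1/23) = 32*(-26/23) = -832/23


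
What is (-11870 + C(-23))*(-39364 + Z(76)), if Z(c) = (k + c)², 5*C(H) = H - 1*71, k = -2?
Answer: 2014438272/5 ≈ 4.0289e+8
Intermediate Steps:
C(H) = -71/5 + H/5 (C(H) = (H - 1*71)/5 = (H - 71)/5 = (-71 + H)/5 = -71/5 + H/5)
Z(c) = (-2 + c)²
(-11870 + C(-23))*(-39364 + Z(76)) = (-11870 + (-71/5 + (⅕)*(-23)))*(-39364 + (-2 + 76)²) = (-11870 + (-71/5 - 23/5))*(-39364 + 74²) = (-11870 - 94/5)*(-39364 + 5476) = -59444/5*(-33888) = 2014438272/5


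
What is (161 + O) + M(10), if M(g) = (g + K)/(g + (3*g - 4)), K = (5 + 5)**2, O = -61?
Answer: 1855/18 ≈ 103.06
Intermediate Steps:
K = 100 (K = 10**2 = 100)
M(g) = (100 + g)/(-4 + 4*g) (M(g) = (g + 100)/(g + (3*g - 4)) = (100 + g)/(g + (-4 + 3*g)) = (100 + g)/(-4 + 4*g))
(161 + O) + M(10) = (161 - 61) + (100 + 10)/(4*(-1 + 10)) = 100 + (1/4)*110/9 = 100 + (1/4)*(1/9)*110 = 100 + 55/18 = 1855/18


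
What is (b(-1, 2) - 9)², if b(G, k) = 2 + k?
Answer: 25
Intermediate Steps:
(b(-1, 2) - 9)² = ((2 + 2) - 9)² = (4 - 9)² = (-5)² = 25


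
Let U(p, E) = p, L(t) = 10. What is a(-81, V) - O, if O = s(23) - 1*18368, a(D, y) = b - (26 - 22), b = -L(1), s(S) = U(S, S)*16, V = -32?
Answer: 17986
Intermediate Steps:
s(S) = 16*S (s(S) = S*16 = 16*S)
b = -10 (b = -1*10 = -10)
a(D, y) = -14 (a(D, y) = -10 - (26 - 22) = -10 - 1*4 = -10 - 4 = -14)
O = -18000 (O = 16*23 - 1*18368 = 368 - 18368 = -18000)
a(-81, V) - O = -14 - 1*(-18000) = -14 + 18000 = 17986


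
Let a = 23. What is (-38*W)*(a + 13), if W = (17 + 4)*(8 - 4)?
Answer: -114912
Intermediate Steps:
W = 84 (W = 21*4 = 84)
(-38*W)*(a + 13) = (-38*84)*(23 + 13) = -3192*36 = -114912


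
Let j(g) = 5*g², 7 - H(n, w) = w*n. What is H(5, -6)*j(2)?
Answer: 740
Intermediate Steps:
H(n, w) = 7 - n*w (H(n, w) = 7 - w*n = 7 - n*w)
H(5, -6)*j(2) = (7 - 1*5*(-6))*(5*2²) = (7 + 30)*(5*4) = 37*20 = 740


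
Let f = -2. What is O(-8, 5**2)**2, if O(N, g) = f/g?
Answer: 4/625 ≈ 0.0064000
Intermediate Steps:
O(N, g) = -2/g
O(-8, 5**2)**2 = (-2/(5**2))**2 = (-2/25)**2 = 4/625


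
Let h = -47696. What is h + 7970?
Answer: -39726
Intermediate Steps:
h + 7970 = -47696 + 7970 = -39726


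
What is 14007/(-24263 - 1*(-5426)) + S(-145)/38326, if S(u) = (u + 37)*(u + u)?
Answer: 55013/747357 ≈ 0.073610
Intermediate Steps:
S(u) = 2*u*(37 + u) (S(u) = (37 + u)*(2*u) = 2*u*(37 + u))
14007/(-24263 - 1*(-5426)) + S(-145)/38326 = 14007/(-24263 - 1*(-5426)) + (2*(-145)*(37 - 145))/38326 = 14007/(-24263 + 5426) + (2*(-145)*(-108))*(1/38326) = 14007/(-18837) + 31320*(1/38326) = 14007*(-1/18837) + 15660/19163 = -29/39 + 15660/19163 = 55013/747357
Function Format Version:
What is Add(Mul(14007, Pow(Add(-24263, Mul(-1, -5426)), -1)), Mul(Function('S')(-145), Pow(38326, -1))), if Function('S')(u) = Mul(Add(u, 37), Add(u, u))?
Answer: Rational(55013, 747357) ≈ 0.073610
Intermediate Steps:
Function('S')(u) = Mul(2, u, Add(37, u)) (Function('S')(u) = Mul(Add(37, u), Mul(2, u)) = Mul(2, u, Add(37, u)))
Add(Mul(14007, Pow(Add(-24263, Mul(-1, -5426)), -1)), Mul(Function('S')(-145), Pow(38326, -1))) = Add(Mul(14007, Pow(Add(-24263, Mul(-1, -5426)), -1)), Mul(Mul(2, -145, Add(37, -145)), Pow(38326, -1))) = Add(Mul(14007, Pow(Add(-24263, 5426), -1)), Mul(Mul(2, -145, -108), Rational(1, 38326))) = Add(Mul(14007, Pow(-18837, -1)), Mul(31320, Rational(1, 38326))) = Add(Mul(14007, Rational(-1, 18837)), Rational(15660, 19163)) = Add(Rational(-29, 39), Rational(15660, 19163)) = Rational(55013, 747357)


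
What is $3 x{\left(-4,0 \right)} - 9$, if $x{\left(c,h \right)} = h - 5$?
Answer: $-24$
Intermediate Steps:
$x{\left(c,h \right)} = -5 + h$
$3 x{\left(-4,0 \right)} - 9 = 3 \left(-5 + 0\right) - 9 = 3 \left(-5\right) - 9 = -15 - 9 = -24$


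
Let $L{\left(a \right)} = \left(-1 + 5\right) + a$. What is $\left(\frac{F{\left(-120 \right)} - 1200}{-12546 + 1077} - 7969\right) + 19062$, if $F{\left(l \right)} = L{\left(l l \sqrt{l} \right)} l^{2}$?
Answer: $\frac{42389739}{3823} - \frac{138240000 i \sqrt{30}}{3823} \approx 11088.0 - 1.9806 \cdot 10^{5} i$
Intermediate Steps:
$L{\left(a \right)} = 4 + a$
$F{\left(l \right)} = l^{2} \left(4 + l^{\frac{5}{2}}\right)$ ($F{\left(l \right)} = \left(4 + l l \sqrt{l}\right) l^{2} = \left(4 + l^{2} \sqrt{l}\right) l^{2} = \left(4 + l^{\frac{5}{2}}\right) l^{2} = l^{2} \left(4 + l^{\frac{5}{2}}\right)$)
$\left(\frac{F{\left(-120 \right)} - 1200}{-12546 + 1077} - 7969\right) + 19062 = \left(\frac{\left(-120\right)^{2} \left(4 + \left(-120\right)^{\frac{5}{2}}\right) - 1200}{-12546 + 1077} - 7969\right) + 19062 = \left(\frac{14400 \left(4 + 28800 i \sqrt{30}\right) - 1200}{-11469} - 7969\right) + 19062 = \left(\left(\left(57600 + 414720000 i \sqrt{30}\right) - 1200\right) \left(- \frac{1}{11469}\right) - 7969\right) + 19062 = \left(\left(56400 + 414720000 i \sqrt{30}\right) \left(- \frac{1}{11469}\right) - 7969\right) + 19062 = \left(\left(- \frac{18800}{3823} - \frac{138240000 i \sqrt{30}}{3823}\right) - 7969\right) + 19062 = \left(- \frac{30484287}{3823} - \frac{138240000 i \sqrt{30}}{3823}\right) + 19062 = \frac{42389739}{3823} - \frac{138240000 i \sqrt{30}}{3823}$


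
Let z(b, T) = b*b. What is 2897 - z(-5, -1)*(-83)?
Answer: 4972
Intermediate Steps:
z(b, T) = b²
2897 - z(-5, -1)*(-83) = 2897 - (-5)²*(-83) = 2897 - 25*(-83) = 2897 - 1*(-2075) = 2897 + 2075 = 4972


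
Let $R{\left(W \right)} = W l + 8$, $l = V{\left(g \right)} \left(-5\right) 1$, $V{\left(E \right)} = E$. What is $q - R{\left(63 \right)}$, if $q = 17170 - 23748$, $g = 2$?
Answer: $-5956$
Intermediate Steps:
$q = -6578$
$l = -10$ ($l = 2 \left(-5\right) 1 = \left(-10\right) 1 = -10$)
$R{\left(W \right)} = 8 - 10 W$ ($R{\left(W \right)} = W \left(-10\right) + 8 = - 10 W + 8 = 8 - 10 W$)
$q - R{\left(63 \right)} = -6578 - \left(8 - 630\right) = -6578 - -622 = -6578 + 622 = -5956$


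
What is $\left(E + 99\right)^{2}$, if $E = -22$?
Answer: $5929$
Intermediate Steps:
$\left(E + 99\right)^{2} = \left(-22 + 99\right)^{2} = 77^{2} = 5929$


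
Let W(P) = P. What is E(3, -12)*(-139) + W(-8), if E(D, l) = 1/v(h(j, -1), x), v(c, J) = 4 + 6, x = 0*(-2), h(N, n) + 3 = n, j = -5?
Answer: -219/10 ≈ -21.900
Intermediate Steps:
h(N, n) = -3 + n
x = 0
v(c, J) = 10
E(D, l) = ⅒ (E(D, l) = 1/10 = ⅒)
E(3, -12)*(-139) + W(-8) = (⅒)*(-139) - 8 = -139/10 - 8 = -219/10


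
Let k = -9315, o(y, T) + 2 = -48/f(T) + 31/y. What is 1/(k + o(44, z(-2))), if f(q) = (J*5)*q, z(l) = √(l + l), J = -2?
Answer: -150302900/1400266317003 + 38720*I/1400266317003 ≈ -0.00010734 + 2.7652e-8*I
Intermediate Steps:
z(l) = √2*√l (z(l) = √(2*l) = √2*√l)
f(q) = -10*q (f(q) = (-2*5)*q = -10*q)
o(y, T) = -2 + 31/y + 24/(5*T) (o(y, T) = -2 + (-48*(-1/(10*T)) + 31/y) = -2 + (-(-24)/(5*T) + 31/y) = -2 + (24/(5*T) + 31/y) = -2 + (31/y + 24/(5*T)) = -2 + 31/y + 24/(5*T))
1/(k + o(44, z(-2))) = 1/(-9315 + (-2 + 31/44 + 24/(5*((√2*√(-2)))))) = 1/(-9315 + (-2 + 31*(1/44) + 24/(5*((√2*(I*√2)))))) = 1/(-9315 + (-2 + 31/44 + 24/(5*((2*I))))) = 1/(-9315 + (-2 + 31/44 + 24*(-I/2)/5)) = 1/(-9315 + (-2 + 31/44 - 12*I/5)) = 1/(-9315 + (-57/44 - 12*I/5)) = 1/(-409917/44 - 12*I/5) = 48400*(-409917/44 + 12*I/5)/4200798951009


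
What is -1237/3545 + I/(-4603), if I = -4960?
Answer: 11889289/16317635 ≈ 0.72862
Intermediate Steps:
-1237/3545 + I/(-4603) = -1237/3545 - 4960/(-4603) = -1237*1/3545 - 4960*(-1/4603) = -1237/3545 + 4960/4603 = 11889289/16317635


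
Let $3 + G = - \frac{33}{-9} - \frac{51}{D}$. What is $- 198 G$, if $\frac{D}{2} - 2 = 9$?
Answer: $327$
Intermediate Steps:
$D = 22$ ($D = 4 + 2 \cdot 9 = 4 + 18 = 22$)
$G = - \frac{109}{66}$ ($G = -3 - \left(- \frac{11}{3} + \frac{51}{22}\right) = -3 - - \frac{89}{66} = -3 + \left(\frac{11}{3} - \frac{51}{22}\right) = -3 + \frac{89}{66} = - \frac{109}{66} \approx -1.6515$)
$- 198 G = \left(-198\right) \left(- \frac{109}{66}\right) = 327$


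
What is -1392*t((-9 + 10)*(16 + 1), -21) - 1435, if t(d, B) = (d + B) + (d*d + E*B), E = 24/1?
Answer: 303413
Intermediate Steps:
E = 24 (E = 24*1 = 24)
t(d, B) = d + d² + 25*B (t(d, B) = (d + B) + (d*d + 24*B) = (B + d) + (d² + 24*B) = d + d² + 25*B)
-1392*t((-9 + 10)*(16 + 1), -21) - 1435 = -1392*((-9 + 10)*(16 + 1) + ((-9 + 10)*(16 + 1))² + 25*(-21)) - 1435 = -1392*(1*17 + (1*17)² - 525) - 1435 = -1392*(17 + 17² - 525) - 1435 = -1392*(17 + 289 - 525) - 1435 = -1392*(-219) - 1435 = 304848 - 1435 = 303413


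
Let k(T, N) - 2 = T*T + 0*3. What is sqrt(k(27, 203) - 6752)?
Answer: 3*I*sqrt(669) ≈ 77.595*I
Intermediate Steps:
k(T, N) = 2 + T**2 (k(T, N) = 2 + (T*T + 0*3) = 2 + (T**2 + 0) = 2 + T**2)
sqrt(k(27, 203) - 6752) = sqrt((2 + 27**2) - 6752) = sqrt((2 + 729) - 6752) = sqrt(731 - 6752) = sqrt(-6021) = 3*I*sqrt(669)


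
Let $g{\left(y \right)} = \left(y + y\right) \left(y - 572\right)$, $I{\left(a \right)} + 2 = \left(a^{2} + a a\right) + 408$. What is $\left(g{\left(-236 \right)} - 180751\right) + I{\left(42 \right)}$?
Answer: $204559$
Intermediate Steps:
$I{\left(a \right)} = 406 + 2 a^{2}$ ($I{\left(a \right)} = -2 + \left(\left(a^{2} + a a\right) + 408\right) = -2 + \left(\left(a^{2} + a^{2}\right) + 408\right) = -2 + \left(2 a^{2} + 408\right) = -2 + \left(408 + 2 a^{2}\right) = 406 + 2 a^{2}$)
$g{\left(y \right)} = 2 y \left(-572 + y\right)$
$\left(g{\left(-236 \right)} - 180751\right) + I{\left(42 \right)} = \left(2 \left(-236\right) \left(-572 - 236\right) - 180751\right) + \left(406 + 2 \cdot 42^{2}\right) = \left(2 \left(-236\right) \left(-808\right) - 180751\right) + \left(406 + 2 \cdot 1764\right) = \left(381376 - 180751\right) + \left(406 + 3528\right) = 200625 + 3934 = 204559$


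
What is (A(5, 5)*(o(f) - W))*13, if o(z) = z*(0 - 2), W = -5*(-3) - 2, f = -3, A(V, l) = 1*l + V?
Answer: -910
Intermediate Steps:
A(V, l) = V + l (A(V, l) = l + V = V + l)
W = 13 (W = 15 - 2 = 13)
o(z) = -2*z (o(z) = z*(-2) = -2*z)
(A(5, 5)*(o(f) - W))*13 = ((5 + 5)*(-2*(-3) - 1*13))*13 = (10*(6 - 13))*13 = (10*(-7))*13 = -70*13 = -910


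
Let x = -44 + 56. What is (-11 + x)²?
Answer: 1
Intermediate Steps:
x = 12
(-11 + x)² = (-11 + 12)² = 1² = 1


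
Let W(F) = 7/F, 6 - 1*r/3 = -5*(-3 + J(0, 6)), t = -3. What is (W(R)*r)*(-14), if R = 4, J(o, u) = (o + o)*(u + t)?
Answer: 1323/2 ≈ 661.50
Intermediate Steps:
J(o, u) = 2*o*(-3 + u) (J(o, u) = (o + o)*(u - 3) = (2*o)*(-3 + u) = 2*o*(-3 + u))
r = -27 (r = 18 - (-15)*(-3 + 2*0*(-3 + 6)) = 18 - (-15)*(-3 + 2*0*3) = 18 - (-15)*(-3 + 0) = 18 - (-15)*(-3) = 18 - 3*15 = 18 - 45 = -27)
(W(R)*r)*(-14) = ((7/4)*(-27))*(-14) = -189/4*(-14) = 1323/2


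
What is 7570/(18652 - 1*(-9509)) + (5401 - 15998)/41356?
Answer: 2091829/166375188 ≈ 0.012573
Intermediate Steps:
7570/(18652 - 1*(-9509)) + (5401 - 15998)/41356 = 7570/(18652 + 9509) - 10597*1/41356 = 7570/28161 - 10597/41356 = 2091829/166375188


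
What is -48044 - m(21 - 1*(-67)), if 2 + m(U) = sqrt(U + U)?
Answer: -48042 - 4*sqrt(11) ≈ -48055.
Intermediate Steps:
m(U) = -2 + sqrt(2)*sqrt(U) (m(U) = -2 + sqrt(U + U) = -2 + sqrt(2*U) = -2 + sqrt(2)*sqrt(U))
-48044 - m(21 - 1*(-67)) = -48044 - (-2 + sqrt(2)*sqrt(21 - 1*(-67))) = -48044 - (-2 + sqrt(2)*sqrt(21 + 67)) = -48044 - (-2 + sqrt(2)*sqrt(88)) = -48044 - (-2 + sqrt(2)*(2*sqrt(22))) = -48044 - (-2 + 4*sqrt(11)) = -48044 + (2 - 4*sqrt(11)) = -48042 - 4*sqrt(11)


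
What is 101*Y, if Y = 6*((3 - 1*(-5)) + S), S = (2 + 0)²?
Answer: 7272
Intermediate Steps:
S = 4 (S = 2² = 4)
Y = 72 (Y = 6*((3 - 1*(-5)) + 4) = 6*((3 + 5) + 4) = 6*(8 + 4) = 6*12 = 72)
101*Y = 101*72 = 7272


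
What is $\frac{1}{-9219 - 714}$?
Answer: $- \frac{1}{9933} \approx -0.00010067$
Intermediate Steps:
$\frac{1}{-9219 - 714} = \frac{1}{-9933} = - \frac{1}{9933}$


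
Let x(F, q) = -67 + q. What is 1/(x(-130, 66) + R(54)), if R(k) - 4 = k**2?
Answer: 1/2919 ≈ 0.00034258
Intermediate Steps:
R(k) = 4 + k**2
1/(x(-130, 66) + R(54)) = 1/((-67 + 66) + (4 + 54**2)) = 1/(-1 + (4 + 2916)) = 1/(-1 + 2920) = 1/2919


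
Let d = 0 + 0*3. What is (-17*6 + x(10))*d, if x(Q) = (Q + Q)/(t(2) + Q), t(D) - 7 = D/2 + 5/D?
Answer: 0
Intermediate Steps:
t(D) = 7 + D/2 + 5/D (t(D) = 7 + (D/2 + 5/D) = 7 + D/2 + 5/D)
x(Q) = 2*Q/(21/2 + Q) (x(Q) = (Q + Q)/((7 + (½)*2 + 5/2) + Q) = (2*Q)/((7 + 1 + 5*(½)) + Q) = (2*Q)/((7 + 1 + 5/2) + Q) = (2*Q)/(21/2 + Q) = 2*Q/(21/2 + Q))
d = 0 (d = 0 + 0 = 0)
(-17*6 + x(10))*d = (-17*6 + 4*10/(21 + 2*10))*0 = (-102 + 4*10/(21 + 20))*0 = (-102 + 4*10/41)*0 = (-102 + 4*10*(1/41))*0 = (-102 + 40/41)*0 = -4142/41*0 = 0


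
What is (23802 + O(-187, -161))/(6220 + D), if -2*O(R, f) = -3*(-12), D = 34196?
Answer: 991/1684 ≈ 0.58848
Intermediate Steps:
O(R, f) = -18 (O(R, f) = -(-3)*(-12)/2 = -½*36 = -18)
(23802 + O(-187, -161))/(6220 + D) = (23802 - 18)/(6220 + 34196) = 23784/40416 = 23784*(1/40416) = 991/1684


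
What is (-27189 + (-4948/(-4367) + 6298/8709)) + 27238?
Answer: 1934173445/38032203 ≈ 50.856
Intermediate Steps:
(-27189 + (-4948/(-4367) + 6298/8709)) + 27238 = (-27189 + (-4948*(-1/4367) + 6298*(1/8709))) + 27238 = (-27189 + (4948/4367 + 6298/8709)) + 27238 = (-27189 + 70595498/38032203) + 27238 = -1033986971869/38032203 + 27238 = 1934173445/38032203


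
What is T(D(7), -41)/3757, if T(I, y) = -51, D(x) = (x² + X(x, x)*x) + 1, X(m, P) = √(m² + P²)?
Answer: -3/221 ≈ -0.013575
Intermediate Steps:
X(m, P) = √(P² + m²)
D(x) = 1 + x² + x*√2*√(x²) (D(x) = (x² + √(x² + x²)*x) + 1 = (x² + √(2*x²)*x) + 1 = (x² + (√2*√(x²))*x) + 1 = (x² + x*√2*√(x²)) + 1 = 1 + x² + x*√2*√(x²))
T(D(7), -41)/3757 = -51/3757 = -51*1/3757 = -3/221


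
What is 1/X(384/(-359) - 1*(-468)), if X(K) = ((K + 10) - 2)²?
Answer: 128881/29070250000 ≈ 4.4334e-6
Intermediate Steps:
X(K) = (8 + K)² (X(K) = ((10 + K) - 2)² = (8 + K)²)
1/X(384/(-359) - 1*(-468)) = 1/((8 + (384/(-359) - 1*(-468)))²) = 1/((8 + (384*(-1/359) + 468))²) = 1/((8 + (-384/359 + 468))²) = 1/((8 + 167628/359)²) = 1/((170500/359)²) = 1/(29070250000/128881) = 128881/29070250000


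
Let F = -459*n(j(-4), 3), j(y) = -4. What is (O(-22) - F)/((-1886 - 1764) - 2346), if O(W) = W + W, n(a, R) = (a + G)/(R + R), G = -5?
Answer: 1465/11992 ≈ 0.12216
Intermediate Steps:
n(a, R) = (-5 + a)/(2*R) (n(a, R) = (a - 5)/(R + R) = (-5 + a)/((2*R)) = (-5 + a)*(1/(2*R)) = (-5 + a)/(2*R))
O(W) = 2*W
F = 1377/2 (F = -459*(-5 - 4)/(2*3) = -459*(-9)/(2*3) = -459*(-3/2) = 1377/2 ≈ 688.50)
(O(-22) - F)/((-1886 - 1764) - 2346) = (2*(-22) - 1*1377/2)/((-1886 - 1764) - 2346) = (-44 - 1377/2)/(-3650 - 2346) = -1465/2/(-5996) = -1465/2*(-1/5996) = 1465/11992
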